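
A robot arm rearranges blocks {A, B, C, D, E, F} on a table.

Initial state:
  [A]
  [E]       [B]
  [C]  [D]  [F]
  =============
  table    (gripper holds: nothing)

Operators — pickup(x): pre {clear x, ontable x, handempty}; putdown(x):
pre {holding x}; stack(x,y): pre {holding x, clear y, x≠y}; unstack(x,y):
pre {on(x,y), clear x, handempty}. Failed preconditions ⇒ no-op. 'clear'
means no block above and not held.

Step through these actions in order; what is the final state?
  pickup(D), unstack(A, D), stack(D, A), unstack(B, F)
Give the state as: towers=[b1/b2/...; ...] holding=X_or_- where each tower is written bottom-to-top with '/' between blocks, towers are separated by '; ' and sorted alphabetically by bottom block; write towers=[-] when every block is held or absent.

step 1 (pickup(D)): towers=[C/E/A; F/B] holding=D
step 2 (unstack(A, D)) [no-op]: towers=[C/E/A; F/B] holding=D
step 3 (stack(D, A)): towers=[C/E/A/D; F/B] holding=-
step 4 (unstack(B, F)): towers=[C/E/A/D; F] holding=B

towers=[C/E/A/D; F] holding=B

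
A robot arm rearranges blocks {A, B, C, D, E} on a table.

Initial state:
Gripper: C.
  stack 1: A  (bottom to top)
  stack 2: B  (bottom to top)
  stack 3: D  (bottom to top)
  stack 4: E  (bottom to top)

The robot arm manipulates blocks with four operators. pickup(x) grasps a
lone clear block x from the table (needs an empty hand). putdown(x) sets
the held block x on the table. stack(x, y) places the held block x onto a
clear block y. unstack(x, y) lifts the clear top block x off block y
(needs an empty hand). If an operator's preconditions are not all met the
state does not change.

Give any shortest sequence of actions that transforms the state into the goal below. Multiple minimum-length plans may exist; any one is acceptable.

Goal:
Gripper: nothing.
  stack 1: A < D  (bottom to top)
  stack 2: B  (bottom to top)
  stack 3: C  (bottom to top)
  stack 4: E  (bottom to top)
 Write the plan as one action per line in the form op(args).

step 1 (putdown(C)): towers=[A; B; C; D; E] holding=-
step 2 (pickup(D)): towers=[A; B; C; E] holding=D
step 3 (stack(D, A)): towers=[A/D; B; C; E] holding=-
goal check: towers=[A/D; B; C; E] holding=- — reached (length 3, optimal by BFS)

putdown(C)
pickup(D)
stack(D, A)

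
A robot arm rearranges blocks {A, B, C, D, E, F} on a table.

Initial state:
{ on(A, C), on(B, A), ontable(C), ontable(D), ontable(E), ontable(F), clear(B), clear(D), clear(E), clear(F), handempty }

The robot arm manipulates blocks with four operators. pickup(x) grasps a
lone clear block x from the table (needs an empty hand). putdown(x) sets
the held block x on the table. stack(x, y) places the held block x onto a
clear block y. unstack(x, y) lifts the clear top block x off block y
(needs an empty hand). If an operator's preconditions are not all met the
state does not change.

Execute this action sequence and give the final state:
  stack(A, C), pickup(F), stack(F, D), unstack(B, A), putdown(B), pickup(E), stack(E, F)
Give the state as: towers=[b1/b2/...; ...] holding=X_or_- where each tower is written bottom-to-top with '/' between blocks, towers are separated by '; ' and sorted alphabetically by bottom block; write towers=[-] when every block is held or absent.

towers=[B; C/A; D/F/E] holding=-

step 1 (stack(A, C)) [no-op]: towers=[C/A/B; D; E; F] holding=-
step 2 (pickup(F)): towers=[C/A/B; D; E] holding=F
step 3 (stack(F, D)): towers=[C/A/B; D/F; E] holding=-
step 4 (unstack(B, A)): towers=[C/A; D/F; E] holding=B
step 5 (putdown(B)): towers=[B; C/A; D/F; E] holding=-
step 6 (pickup(E)): towers=[B; C/A; D/F] holding=E
step 7 (stack(E, F)): towers=[B; C/A; D/F/E] holding=-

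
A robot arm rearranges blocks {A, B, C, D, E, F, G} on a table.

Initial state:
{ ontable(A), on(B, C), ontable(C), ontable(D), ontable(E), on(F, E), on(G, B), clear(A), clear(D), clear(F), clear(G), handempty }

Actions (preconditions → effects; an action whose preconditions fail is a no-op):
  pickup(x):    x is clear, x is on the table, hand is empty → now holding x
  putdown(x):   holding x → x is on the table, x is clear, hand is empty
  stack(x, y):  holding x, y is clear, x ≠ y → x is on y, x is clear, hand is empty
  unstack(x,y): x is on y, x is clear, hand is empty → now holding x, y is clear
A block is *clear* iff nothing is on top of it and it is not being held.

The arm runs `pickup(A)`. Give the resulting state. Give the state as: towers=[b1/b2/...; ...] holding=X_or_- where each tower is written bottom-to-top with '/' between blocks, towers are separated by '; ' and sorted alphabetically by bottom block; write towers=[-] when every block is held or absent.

before: towers=[A; C/B/G; D; E/F] holding=-
pre[pickup(A)]: clear(A) ok, ontable(A) ok, handempty ok
all met → apply pickup(A)
after:  towers=[C/B/G; D; E/F] holding=A

towers=[C/B/G; D; E/F] holding=A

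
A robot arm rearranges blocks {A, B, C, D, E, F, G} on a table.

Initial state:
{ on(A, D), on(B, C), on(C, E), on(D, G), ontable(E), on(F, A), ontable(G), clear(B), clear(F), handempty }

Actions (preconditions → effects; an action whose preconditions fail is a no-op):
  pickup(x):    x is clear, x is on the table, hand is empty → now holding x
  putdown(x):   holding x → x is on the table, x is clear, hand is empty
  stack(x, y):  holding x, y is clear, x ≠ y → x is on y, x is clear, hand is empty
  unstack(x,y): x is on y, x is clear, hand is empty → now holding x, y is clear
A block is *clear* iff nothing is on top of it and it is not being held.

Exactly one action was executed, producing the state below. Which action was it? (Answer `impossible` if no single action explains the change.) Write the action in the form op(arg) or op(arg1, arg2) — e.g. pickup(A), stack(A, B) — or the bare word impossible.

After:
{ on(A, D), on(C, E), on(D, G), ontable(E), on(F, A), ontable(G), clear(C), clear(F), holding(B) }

unstack(B, C)

target: towers=[E/C; G/D/A/F] holding=B
     unstack(B, C) → towers=[E/C; G/D/A/F] holding=B  ← match
     unstack(F, A) → towers=[E/C/B; G/D/A] holding=F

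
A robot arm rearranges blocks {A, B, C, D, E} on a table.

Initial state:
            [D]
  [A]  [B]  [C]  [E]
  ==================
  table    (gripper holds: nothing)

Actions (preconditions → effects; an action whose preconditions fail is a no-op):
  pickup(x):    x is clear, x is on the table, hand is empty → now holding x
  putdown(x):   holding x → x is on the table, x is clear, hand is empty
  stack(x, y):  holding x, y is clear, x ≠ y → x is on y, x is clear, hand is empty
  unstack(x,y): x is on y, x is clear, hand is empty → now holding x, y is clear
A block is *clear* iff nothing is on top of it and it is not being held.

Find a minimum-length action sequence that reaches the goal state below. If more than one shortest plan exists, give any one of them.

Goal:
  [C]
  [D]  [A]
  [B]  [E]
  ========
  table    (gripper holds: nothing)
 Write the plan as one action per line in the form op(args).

unstack(D, C)
stack(D, B)
pickup(A)
stack(A, E)
pickup(C)
stack(C, D)

step 1 (unstack(D, C)): towers=[A; B; C; E] holding=D
step 2 (stack(D, B)): towers=[A; B/D; C; E] holding=-
step 3 (pickup(A)): towers=[B/D; C; E] holding=A
step 4 (stack(A, E)): towers=[B/D; C; E/A] holding=-
step 5 (pickup(C)): towers=[B/D; E/A] holding=C
step 6 (stack(C, D)): towers=[B/D/C; E/A] holding=-
goal check: towers=[B/D/C; E/A] holding=- — reached (length 6, optimal by BFS)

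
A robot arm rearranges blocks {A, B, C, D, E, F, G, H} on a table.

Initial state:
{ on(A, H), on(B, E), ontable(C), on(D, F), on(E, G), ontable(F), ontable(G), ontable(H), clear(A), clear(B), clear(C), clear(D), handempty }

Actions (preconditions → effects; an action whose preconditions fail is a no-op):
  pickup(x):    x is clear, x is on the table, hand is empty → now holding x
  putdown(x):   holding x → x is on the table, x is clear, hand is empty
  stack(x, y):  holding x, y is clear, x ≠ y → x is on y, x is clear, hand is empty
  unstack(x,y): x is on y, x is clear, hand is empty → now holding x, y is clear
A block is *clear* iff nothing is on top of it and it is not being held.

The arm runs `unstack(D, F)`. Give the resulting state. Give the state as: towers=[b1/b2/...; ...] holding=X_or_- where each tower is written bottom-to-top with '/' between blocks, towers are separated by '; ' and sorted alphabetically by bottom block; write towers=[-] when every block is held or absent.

towers=[C; F; G/E/B; H/A] holding=D

before: towers=[C; F/D; G/E/B; H/A] holding=-
pre[unstack(D, F)]: on(D,F) ✓, clear(D) ✓, handempty ✓
all met → apply unstack(D, F)
after:  towers=[C; F; G/E/B; H/A] holding=D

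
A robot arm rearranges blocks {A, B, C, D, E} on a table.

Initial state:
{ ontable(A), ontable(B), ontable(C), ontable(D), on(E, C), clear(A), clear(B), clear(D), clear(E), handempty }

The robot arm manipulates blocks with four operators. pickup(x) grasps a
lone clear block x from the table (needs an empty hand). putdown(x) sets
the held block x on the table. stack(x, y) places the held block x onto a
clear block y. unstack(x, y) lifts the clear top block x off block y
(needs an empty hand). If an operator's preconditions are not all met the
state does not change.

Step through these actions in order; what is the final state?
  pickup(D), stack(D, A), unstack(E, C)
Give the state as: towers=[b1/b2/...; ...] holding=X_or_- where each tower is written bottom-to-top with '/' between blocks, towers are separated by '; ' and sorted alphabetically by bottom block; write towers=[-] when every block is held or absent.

step 1 (pickup(D)): towers=[A; B; C/E] holding=D
step 2 (stack(D, A)): towers=[A/D; B; C/E] holding=-
step 3 (unstack(E, C)): towers=[A/D; B; C] holding=E

towers=[A/D; B; C] holding=E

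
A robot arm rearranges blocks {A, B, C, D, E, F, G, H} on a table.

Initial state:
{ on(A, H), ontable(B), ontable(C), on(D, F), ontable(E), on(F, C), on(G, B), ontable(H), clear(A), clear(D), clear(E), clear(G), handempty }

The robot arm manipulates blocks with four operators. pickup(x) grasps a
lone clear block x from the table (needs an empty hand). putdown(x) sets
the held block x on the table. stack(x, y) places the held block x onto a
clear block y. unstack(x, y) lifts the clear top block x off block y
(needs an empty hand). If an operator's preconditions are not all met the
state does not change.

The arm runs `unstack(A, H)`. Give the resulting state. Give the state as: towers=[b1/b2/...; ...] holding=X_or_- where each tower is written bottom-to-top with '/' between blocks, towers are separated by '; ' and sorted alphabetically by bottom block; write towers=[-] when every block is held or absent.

towers=[B/G; C/F/D; E; H] holding=A

before: towers=[B/G; C/F/D; E; H/A] holding=-
pre[unstack(A, H)]: on(A,H) ok, clear(A) ok, handempty ok
all met → apply unstack(A, H)
after:  towers=[B/G; C/F/D; E; H] holding=A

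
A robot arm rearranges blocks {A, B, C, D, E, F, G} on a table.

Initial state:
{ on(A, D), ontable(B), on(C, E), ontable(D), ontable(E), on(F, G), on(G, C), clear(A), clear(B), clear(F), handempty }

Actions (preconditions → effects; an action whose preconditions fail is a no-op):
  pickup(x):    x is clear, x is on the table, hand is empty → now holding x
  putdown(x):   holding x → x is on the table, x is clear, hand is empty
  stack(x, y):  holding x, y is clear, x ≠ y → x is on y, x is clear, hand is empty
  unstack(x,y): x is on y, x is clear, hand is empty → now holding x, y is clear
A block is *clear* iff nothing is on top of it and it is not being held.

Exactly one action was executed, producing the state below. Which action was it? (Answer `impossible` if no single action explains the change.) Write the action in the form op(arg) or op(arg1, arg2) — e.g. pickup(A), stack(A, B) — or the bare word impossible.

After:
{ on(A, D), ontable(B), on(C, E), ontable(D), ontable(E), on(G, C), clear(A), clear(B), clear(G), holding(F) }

target: towers=[B; D/A; E/C/G] holding=F
         pickup(B) → towers=[D/A; E/C/G/F] holding=B
     unstack(F, G) → towers=[B; D/A; E/C/G] holding=F  ← match
     unstack(A, D) → towers=[B; D; E/C/G/F] holding=A

unstack(F, G)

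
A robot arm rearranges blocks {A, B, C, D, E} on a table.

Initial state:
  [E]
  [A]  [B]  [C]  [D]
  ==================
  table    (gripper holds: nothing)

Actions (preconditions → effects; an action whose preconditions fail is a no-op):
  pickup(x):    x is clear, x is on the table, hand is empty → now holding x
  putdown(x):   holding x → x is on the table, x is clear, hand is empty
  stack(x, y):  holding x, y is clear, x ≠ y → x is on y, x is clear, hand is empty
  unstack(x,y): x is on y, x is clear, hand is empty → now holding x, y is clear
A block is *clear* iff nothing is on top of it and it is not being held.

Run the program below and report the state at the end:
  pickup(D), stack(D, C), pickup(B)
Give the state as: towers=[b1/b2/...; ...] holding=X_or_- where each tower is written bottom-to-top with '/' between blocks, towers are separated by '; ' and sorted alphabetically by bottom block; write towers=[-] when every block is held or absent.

step 1 (pickup(D)): towers=[A/E; B; C] holding=D
step 2 (stack(D, C)): towers=[A/E; B; C/D] holding=-
step 3 (pickup(B)): towers=[A/E; C/D] holding=B

towers=[A/E; C/D] holding=B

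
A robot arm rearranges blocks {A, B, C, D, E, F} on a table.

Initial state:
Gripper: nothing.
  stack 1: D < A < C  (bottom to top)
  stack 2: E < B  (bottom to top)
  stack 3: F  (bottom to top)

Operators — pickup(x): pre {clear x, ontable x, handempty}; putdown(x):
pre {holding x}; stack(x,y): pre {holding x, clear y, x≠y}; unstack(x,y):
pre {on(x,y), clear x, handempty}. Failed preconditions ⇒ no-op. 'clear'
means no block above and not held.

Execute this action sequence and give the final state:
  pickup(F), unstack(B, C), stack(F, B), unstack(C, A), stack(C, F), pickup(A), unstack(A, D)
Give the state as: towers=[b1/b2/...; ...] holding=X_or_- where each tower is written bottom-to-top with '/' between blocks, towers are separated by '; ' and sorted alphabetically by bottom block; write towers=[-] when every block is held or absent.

towers=[D; E/B/F/C] holding=A

step 1 (pickup(F)): towers=[D/A/C; E/B] holding=F
step 2 (unstack(B, C)) [no-op]: towers=[D/A/C; E/B] holding=F
step 3 (stack(F, B)): towers=[D/A/C; E/B/F] holding=-
step 4 (unstack(C, A)): towers=[D/A; E/B/F] holding=C
step 5 (stack(C, F)): towers=[D/A; E/B/F/C] holding=-
step 6 (pickup(A)) [no-op]: towers=[D/A; E/B/F/C] holding=-
step 7 (unstack(A, D)): towers=[D; E/B/F/C] holding=A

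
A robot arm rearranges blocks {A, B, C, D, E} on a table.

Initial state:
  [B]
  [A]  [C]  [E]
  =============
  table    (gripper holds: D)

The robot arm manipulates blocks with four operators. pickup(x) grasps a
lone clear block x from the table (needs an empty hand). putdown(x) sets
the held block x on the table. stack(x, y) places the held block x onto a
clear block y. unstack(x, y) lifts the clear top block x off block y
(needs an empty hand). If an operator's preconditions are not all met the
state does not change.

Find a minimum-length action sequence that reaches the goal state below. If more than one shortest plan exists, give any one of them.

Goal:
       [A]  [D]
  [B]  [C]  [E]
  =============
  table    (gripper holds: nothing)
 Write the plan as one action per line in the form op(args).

stack(D, E)
unstack(B, A)
putdown(B)
pickup(A)
stack(A, C)

step 1 (stack(D, E)): towers=[A/B; C; E/D] holding=-
step 2 (unstack(B, A)): towers=[A; C; E/D] holding=B
step 3 (putdown(B)): towers=[A; B; C; E/D] holding=-
step 4 (pickup(A)): towers=[B; C; E/D] holding=A
step 5 (stack(A, C)): towers=[B; C/A; E/D] holding=-
goal check: towers=[B; C/A; E/D] holding=- — reached (length 5, optimal by BFS)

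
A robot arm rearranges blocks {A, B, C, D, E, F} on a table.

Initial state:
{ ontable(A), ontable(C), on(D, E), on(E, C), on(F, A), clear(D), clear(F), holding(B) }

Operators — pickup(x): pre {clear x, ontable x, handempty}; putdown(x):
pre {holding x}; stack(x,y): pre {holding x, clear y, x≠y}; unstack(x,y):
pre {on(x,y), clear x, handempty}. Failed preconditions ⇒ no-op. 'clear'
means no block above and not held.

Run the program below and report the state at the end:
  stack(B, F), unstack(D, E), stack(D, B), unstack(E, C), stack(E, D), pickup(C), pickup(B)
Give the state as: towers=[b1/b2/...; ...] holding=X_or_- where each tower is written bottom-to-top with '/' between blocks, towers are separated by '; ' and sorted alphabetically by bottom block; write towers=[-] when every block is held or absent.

towers=[A/F/B/D/E] holding=C

step 1 (stack(B, F)): towers=[A/F/B; C/E/D] holding=-
step 2 (unstack(D, E)): towers=[A/F/B; C/E] holding=D
step 3 (stack(D, B)): towers=[A/F/B/D; C/E] holding=-
step 4 (unstack(E, C)): towers=[A/F/B/D; C] holding=E
step 5 (stack(E, D)): towers=[A/F/B/D/E; C] holding=-
step 6 (pickup(C)): towers=[A/F/B/D/E] holding=C
step 7 (pickup(B)) [no-op]: towers=[A/F/B/D/E] holding=C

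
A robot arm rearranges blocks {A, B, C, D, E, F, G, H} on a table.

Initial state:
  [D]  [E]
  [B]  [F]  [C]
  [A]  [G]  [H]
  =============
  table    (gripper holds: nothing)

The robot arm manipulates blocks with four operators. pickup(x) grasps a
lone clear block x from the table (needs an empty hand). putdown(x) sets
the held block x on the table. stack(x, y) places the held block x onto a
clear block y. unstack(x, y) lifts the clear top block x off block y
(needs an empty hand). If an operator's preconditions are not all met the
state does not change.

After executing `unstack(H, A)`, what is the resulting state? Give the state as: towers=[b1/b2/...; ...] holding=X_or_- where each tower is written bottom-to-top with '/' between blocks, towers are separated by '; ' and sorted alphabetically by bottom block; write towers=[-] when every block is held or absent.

before: towers=[A/B/D; G/F/E; H/C] holding=-
pre[unstack(H, A)]: on(H,A) ✗, clear(H) ✗, handempty ✓
on(H,A), clear(H) unmet → unstack(H, A) is a no-op
after:  towers=[A/B/D; G/F/E; H/C] holding=-

towers=[A/B/D; G/F/E; H/C] holding=-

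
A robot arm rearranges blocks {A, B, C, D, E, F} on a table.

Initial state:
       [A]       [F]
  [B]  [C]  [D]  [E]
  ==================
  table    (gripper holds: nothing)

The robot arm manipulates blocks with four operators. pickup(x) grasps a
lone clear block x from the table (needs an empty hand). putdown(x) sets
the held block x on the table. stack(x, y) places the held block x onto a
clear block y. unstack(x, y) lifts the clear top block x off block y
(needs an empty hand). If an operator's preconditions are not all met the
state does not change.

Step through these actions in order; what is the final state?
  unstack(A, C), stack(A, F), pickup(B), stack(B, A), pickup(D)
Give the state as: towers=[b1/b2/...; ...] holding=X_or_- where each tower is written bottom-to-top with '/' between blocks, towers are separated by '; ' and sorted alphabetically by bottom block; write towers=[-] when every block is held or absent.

towers=[C; E/F/A/B] holding=D

step 1 (unstack(A, C)): towers=[B; C; D; E/F] holding=A
step 2 (stack(A, F)): towers=[B; C; D; E/F/A] holding=-
step 3 (pickup(B)): towers=[C; D; E/F/A] holding=B
step 4 (stack(B, A)): towers=[C; D; E/F/A/B] holding=-
step 5 (pickup(D)): towers=[C; E/F/A/B] holding=D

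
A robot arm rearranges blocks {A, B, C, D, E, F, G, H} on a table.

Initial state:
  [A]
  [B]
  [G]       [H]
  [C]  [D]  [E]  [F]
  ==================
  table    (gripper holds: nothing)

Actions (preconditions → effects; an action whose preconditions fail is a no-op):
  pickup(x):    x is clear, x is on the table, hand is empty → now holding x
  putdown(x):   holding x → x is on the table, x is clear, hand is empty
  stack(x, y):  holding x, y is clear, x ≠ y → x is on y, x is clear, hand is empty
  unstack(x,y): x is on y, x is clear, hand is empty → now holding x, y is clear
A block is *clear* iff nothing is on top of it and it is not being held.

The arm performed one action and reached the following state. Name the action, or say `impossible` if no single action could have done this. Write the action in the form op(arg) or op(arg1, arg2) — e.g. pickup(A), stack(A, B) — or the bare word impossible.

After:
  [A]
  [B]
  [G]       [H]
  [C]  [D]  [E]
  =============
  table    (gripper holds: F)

target: towers=[C/G/B/A; D; E/H] holding=F
     unstack(A, B) → towers=[C/G/B; D; E/H; F] holding=A
     unstack(H, E) → towers=[C/G/B/A; D; E; F] holding=H
         pickup(F) → towers=[C/G/B/A; D; E/H] holding=F  ← match
         pickup(D) → towers=[C/G/B/A; E/H; F] holding=D

pickup(F)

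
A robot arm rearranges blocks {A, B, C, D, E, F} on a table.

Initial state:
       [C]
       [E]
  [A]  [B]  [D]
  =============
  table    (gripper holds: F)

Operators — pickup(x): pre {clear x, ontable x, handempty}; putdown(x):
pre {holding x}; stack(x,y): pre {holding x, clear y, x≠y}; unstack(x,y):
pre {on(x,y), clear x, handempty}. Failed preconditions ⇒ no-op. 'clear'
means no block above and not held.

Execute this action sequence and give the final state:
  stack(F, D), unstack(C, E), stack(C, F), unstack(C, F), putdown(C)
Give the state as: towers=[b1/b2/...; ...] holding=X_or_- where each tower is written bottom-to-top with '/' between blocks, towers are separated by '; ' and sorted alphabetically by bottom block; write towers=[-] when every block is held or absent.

step 1 (stack(F, D)): towers=[A; B/E/C; D/F] holding=-
step 2 (unstack(C, E)): towers=[A; B/E; D/F] holding=C
step 3 (stack(C, F)): towers=[A; B/E; D/F/C] holding=-
step 4 (unstack(C, F)): towers=[A; B/E; D/F] holding=C
step 5 (putdown(C)): towers=[A; B/E; C; D/F] holding=-

towers=[A; B/E; C; D/F] holding=-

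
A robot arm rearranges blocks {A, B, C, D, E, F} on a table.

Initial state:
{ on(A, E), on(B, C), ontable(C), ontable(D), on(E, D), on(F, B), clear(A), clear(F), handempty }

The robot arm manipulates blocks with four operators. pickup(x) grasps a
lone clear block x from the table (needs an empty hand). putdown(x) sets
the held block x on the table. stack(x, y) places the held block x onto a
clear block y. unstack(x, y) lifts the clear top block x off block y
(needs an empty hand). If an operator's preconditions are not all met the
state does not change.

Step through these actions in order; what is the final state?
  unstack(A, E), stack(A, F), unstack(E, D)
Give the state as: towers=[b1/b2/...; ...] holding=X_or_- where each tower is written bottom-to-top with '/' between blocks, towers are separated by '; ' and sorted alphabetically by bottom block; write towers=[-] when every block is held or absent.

towers=[C/B/F/A; D] holding=E

step 1 (unstack(A, E)): towers=[C/B/F; D/E] holding=A
step 2 (stack(A, F)): towers=[C/B/F/A; D/E] holding=-
step 3 (unstack(E, D)): towers=[C/B/F/A; D] holding=E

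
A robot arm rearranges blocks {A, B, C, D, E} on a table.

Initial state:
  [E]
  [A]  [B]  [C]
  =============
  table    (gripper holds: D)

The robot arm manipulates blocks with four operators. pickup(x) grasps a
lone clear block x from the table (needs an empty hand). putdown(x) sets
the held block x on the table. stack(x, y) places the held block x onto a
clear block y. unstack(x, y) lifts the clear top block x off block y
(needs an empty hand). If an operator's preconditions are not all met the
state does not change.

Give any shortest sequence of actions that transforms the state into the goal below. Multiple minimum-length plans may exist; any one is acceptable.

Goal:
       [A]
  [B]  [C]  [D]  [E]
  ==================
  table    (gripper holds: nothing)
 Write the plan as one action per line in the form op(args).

putdown(D)
unstack(E, A)
putdown(E)
pickup(A)
stack(A, C)

step 1 (putdown(D)): towers=[A/E; B; C; D] holding=-
step 2 (unstack(E, A)): towers=[A; B; C; D] holding=E
step 3 (putdown(E)): towers=[A; B; C; D; E] holding=-
step 4 (pickup(A)): towers=[B; C; D; E] holding=A
step 5 (stack(A, C)): towers=[B; C/A; D; E] holding=-
goal check: towers=[B; C/A; D; E] holding=- — reached (length 5, optimal by BFS)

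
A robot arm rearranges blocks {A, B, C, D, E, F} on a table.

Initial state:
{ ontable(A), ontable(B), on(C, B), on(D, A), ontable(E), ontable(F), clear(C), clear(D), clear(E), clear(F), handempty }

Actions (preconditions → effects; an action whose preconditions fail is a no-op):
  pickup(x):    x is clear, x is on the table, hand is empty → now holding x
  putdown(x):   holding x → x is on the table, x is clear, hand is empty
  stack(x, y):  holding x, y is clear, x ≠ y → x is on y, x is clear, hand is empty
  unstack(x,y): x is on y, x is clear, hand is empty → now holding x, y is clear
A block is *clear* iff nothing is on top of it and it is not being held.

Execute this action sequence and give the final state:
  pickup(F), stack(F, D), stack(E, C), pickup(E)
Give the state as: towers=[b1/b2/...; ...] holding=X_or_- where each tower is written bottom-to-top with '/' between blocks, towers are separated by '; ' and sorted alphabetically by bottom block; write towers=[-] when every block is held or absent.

step 1 (pickup(F)): towers=[A/D; B/C; E] holding=F
step 2 (stack(F, D)): towers=[A/D/F; B/C; E] holding=-
step 3 (stack(E, C)) [no-op]: towers=[A/D/F; B/C; E] holding=-
step 4 (pickup(E)): towers=[A/D/F; B/C] holding=E

towers=[A/D/F; B/C] holding=E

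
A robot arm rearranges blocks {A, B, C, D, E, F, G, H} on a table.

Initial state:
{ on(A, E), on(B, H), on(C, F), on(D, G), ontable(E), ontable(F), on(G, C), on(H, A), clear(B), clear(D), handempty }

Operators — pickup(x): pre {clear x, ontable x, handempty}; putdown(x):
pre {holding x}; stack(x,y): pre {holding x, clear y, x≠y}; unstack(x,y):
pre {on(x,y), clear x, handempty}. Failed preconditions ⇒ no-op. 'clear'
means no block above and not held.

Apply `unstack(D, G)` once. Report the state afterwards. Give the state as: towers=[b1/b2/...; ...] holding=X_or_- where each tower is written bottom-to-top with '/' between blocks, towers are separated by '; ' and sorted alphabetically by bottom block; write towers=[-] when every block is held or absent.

before: towers=[E/A/H/B; F/C/G/D] holding=-
pre[unstack(D, G)]: on(D,G) ok, clear(D) ok, handempty ok
all met → apply unstack(D, G)
after:  towers=[E/A/H/B; F/C/G] holding=D

towers=[E/A/H/B; F/C/G] holding=D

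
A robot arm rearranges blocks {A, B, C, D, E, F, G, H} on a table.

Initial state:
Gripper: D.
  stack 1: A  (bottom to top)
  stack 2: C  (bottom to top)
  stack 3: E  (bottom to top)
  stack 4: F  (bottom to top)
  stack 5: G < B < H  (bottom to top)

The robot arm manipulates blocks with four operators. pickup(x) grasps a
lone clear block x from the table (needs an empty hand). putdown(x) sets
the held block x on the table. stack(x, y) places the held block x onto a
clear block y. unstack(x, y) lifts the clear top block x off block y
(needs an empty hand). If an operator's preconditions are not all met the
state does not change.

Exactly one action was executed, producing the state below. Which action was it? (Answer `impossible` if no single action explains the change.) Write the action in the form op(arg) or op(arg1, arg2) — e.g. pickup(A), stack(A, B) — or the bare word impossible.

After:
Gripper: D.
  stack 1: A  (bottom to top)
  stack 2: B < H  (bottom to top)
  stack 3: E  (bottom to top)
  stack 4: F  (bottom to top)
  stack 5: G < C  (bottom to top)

target: towers=[A; B/H; E; F; G/C] holding=D
        putdown(D) → towers=[A; C; D; E; F; G/B/H] holding=-
       stack(D, A) → towers=[A/D; C; E; F; G/B/H] holding=-
       stack(D, E) → towers=[A; C; E/D; F; G/B/H] holding=-
       stack(D, H) → towers=[A; C; E; F; G/B/H/D] holding=-
       stack(D, F) → towers=[A; C; E; F/D; G/B/H] holding=-
       stack(D, C) → towers=[A; C/D; E; F; G/B/H] holding=-
none of the 6 applicable actions match → impossible

impossible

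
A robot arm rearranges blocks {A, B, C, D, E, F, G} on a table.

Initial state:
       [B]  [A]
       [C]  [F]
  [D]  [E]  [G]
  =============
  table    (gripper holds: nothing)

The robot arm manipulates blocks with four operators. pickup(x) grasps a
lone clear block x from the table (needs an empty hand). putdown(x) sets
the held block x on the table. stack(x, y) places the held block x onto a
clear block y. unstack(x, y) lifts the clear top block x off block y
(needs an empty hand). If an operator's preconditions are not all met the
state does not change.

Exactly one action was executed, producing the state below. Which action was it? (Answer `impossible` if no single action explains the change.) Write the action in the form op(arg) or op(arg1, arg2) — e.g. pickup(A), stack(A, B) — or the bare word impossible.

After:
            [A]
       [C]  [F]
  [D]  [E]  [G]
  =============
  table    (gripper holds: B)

target: towers=[D; E/C; G/F/A] holding=B
     unstack(B, C) → towers=[D; E/C; G/F/A] holding=B  ← match
         pickup(D) → towers=[E/C/B; G/F/A] holding=D
     unstack(A, F) → towers=[D; E/C/B; G/F] holding=A

unstack(B, C)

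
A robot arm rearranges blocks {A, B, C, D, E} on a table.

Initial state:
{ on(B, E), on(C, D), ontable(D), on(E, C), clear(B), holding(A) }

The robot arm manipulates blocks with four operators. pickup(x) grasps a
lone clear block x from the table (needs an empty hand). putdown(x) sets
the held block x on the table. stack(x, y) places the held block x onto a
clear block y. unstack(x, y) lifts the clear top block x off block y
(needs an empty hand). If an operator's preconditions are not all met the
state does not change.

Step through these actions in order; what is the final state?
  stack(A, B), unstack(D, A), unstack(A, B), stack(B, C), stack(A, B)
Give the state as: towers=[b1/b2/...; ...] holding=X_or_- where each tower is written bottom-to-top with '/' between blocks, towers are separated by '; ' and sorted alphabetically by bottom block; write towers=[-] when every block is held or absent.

step 1 (stack(A, B)): towers=[D/C/E/B/A] holding=-
step 2 (unstack(D, A)) [no-op]: towers=[D/C/E/B/A] holding=-
step 3 (unstack(A, B)): towers=[D/C/E/B] holding=A
step 4 (stack(B, C)) [no-op]: towers=[D/C/E/B] holding=A
step 5 (stack(A, B)): towers=[D/C/E/B/A] holding=-

towers=[D/C/E/B/A] holding=-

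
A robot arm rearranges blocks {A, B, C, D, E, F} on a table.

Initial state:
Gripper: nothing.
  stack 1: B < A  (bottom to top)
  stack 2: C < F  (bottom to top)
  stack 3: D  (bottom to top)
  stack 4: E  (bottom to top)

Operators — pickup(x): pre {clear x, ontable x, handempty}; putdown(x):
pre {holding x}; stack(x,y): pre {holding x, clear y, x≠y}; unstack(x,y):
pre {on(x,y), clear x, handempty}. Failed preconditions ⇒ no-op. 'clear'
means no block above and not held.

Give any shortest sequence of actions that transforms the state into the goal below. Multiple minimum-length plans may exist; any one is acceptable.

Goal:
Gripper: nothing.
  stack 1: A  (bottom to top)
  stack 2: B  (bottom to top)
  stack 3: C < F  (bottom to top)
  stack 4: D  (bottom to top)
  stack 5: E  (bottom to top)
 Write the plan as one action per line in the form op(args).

unstack(A, B)
putdown(A)

step 1 (unstack(A, B)): towers=[B; C/F; D; E] holding=A
step 2 (putdown(A)): towers=[A; B; C/F; D; E] holding=-
goal check: towers=[A; B; C/F; D; E] holding=- — reached (length 2, optimal by BFS)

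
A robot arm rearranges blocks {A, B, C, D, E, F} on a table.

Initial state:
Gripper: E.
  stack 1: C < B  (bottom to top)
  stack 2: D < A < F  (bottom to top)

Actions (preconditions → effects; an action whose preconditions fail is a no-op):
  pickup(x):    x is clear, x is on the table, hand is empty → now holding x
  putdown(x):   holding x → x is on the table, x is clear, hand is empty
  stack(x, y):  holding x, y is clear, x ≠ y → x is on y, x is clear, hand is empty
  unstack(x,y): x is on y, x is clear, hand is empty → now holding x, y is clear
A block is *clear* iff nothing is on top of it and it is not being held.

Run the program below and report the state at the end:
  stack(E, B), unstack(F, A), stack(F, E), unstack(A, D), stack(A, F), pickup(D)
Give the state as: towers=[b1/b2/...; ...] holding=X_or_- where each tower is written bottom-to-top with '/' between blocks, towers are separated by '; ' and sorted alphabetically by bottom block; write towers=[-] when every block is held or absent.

step 1 (stack(E, B)): towers=[C/B/E; D/A/F] holding=-
step 2 (unstack(F, A)): towers=[C/B/E; D/A] holding=F
step 3 (stack(F, E)): towers=[C/B/E/F; D/A] holding=-
step 4 (unstack(A, D)): towers=[C/B/E/F; D] holding=A
step 5 (stack(A, F)): towers=[C/B/E/F/A; D] holding=-
step 6 (pickup(D)): towers=[C/B/E/F/A] holding=D

towers=[C/B/E/F/A] holding=D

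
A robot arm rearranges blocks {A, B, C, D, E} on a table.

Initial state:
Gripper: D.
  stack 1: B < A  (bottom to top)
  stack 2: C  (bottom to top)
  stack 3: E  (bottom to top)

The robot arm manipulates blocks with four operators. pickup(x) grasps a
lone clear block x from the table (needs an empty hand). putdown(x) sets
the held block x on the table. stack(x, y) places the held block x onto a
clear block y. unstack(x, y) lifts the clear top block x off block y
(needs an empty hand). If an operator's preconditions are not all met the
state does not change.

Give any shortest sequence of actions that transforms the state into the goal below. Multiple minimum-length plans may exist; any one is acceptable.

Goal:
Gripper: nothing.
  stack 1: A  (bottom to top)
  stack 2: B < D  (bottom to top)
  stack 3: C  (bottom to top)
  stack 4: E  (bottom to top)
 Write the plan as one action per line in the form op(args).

step 1 (putdown(D)): towers=[B/A; C; D; E] holding=-
step 2 (unstack(A, B)): towers=[B; C; D; E] holding=A
step 3 (putdown(A)): towers=[A; B; C; D; E] holding=-
step 4 (pickup(D)): towers=[A; B; C; E] holding=D
step 5 (stack(D, B)): towers=[A; B/D; C; E] holding=-
goal check: towers=[A; B/D; C; E] holding=- — reached (length 5, optimal by BFS)

putdown(D)
unstack(A, B)
putdown(A)
pickup(D)
stack(D, B)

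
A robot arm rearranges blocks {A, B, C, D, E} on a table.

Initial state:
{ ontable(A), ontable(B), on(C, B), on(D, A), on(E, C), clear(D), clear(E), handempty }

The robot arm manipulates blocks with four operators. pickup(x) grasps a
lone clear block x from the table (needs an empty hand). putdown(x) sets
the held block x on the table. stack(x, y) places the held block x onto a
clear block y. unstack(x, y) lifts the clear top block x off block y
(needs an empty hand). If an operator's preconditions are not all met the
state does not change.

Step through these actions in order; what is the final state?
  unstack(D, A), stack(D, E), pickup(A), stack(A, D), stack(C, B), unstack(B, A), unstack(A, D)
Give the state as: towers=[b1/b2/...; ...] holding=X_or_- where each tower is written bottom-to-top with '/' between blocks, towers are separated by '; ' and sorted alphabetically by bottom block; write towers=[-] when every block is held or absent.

towers=[B/C/E/D] holding=A

step 1 (unstack(D, A)): towers=[A; B/C/E] holding=D
step 2 (stack(D, E)): towers=[A; B/C/E/D] holding=-
step 3 (pickup(A)): towers=[B/C/E/D] holding=A
step 4 (stack(A, D)): towers=[B/C/E/D/A] holding=-
step 5 (stack(C, B)) [no-op]: towers=[B/C/E/D/A] holding=-
step 6 (unstack(B, A)) [no-op]: towers=[B/C/E/D/A] holding=-
step 7 (unstack(A, D)): towers=[B/C/E/D] holding=A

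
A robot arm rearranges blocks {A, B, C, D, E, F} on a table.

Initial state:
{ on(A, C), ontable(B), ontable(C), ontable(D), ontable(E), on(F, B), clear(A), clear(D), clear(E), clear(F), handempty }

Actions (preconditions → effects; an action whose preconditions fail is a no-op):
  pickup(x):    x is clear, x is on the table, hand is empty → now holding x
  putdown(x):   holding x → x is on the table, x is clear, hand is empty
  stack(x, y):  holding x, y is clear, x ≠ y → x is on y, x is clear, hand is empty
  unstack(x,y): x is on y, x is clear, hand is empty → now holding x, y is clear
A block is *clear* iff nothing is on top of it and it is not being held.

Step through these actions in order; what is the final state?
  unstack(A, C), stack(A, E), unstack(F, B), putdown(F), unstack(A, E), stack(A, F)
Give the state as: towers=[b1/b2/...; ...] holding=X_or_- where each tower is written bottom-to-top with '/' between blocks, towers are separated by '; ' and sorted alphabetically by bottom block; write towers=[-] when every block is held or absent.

step 1 (unstack(A, C)): towers=[B/F; C; D; E] holding=A
step 2 (stack(A, E)): towers=[B/F; C; D; E/A] holding=-
step 3 (unstack(F, B)): towers=[B; C; D; E/A] holding=F
step 4 (putdown(F)): towers=[B; C; D; E/A; F] holding=-
step 5 (unstack(A, E)): towers=[B; C; D; E; F] holding=A
step 6 (stack(A, F)): towers=[B; C; D; E; F/A] holding=-

towers=[B; C; D; E; F/A] holding=-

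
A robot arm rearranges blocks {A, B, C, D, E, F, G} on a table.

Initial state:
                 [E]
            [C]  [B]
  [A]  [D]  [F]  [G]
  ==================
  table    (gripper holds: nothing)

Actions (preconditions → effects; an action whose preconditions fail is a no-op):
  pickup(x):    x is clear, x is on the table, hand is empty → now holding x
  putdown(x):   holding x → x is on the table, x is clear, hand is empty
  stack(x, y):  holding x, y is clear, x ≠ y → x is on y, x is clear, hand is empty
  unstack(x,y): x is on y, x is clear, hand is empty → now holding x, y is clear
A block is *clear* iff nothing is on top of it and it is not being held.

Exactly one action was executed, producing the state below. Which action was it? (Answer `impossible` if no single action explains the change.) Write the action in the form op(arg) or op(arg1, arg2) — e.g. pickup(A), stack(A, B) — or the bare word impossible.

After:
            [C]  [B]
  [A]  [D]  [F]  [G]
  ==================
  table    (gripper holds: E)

unstack(E, B)

target: towers=[A; D; F/C; G/B] holding=E
         pickup(D) → towers=[A; F/C; G/B/E] holding=D
         pickup(A) → towers=[D; F/C; G/B/E] holding=A
     unstack(E, B) → towers=[A; D; F/C; G/B] holding=E  ← match
     unstack(C, F) → towers=[A; D; F; G/B/E] holding=C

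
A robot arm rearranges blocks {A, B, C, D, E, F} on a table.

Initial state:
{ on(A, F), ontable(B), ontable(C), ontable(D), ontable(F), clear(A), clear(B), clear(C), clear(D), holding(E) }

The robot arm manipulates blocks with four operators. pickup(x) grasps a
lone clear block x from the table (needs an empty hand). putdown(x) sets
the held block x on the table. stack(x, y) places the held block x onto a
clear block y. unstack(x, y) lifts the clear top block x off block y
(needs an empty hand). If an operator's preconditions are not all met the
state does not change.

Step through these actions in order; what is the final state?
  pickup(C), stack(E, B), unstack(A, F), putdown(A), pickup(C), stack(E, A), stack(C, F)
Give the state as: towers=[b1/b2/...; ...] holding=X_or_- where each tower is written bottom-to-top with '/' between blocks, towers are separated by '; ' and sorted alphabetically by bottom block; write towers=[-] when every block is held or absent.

step 1 (pickup(C)) [no-op]: towers=[B; C; D; F/A] holding=E
step 2 (stack(E, B)): towers=[B/E; C; D; F/A] holding=-
step 3 (unstack(A, F)): towers=[B/E; C; D; F] holding=A
step 4 (putdown(A)): towers=[A; B/E; C; D; F] holding=-
step 5 (pickup(C)): towers=[A; B/E; D; F] holding=C
step 6 (stack(E, A)) [no-op]: towers=[A; B/E; D; F] holding=C
step 7 (stack(C, F)): towers=[A; B/E; D; F/C] holding=-

towers=[A; B/E; D; F/C] holding=-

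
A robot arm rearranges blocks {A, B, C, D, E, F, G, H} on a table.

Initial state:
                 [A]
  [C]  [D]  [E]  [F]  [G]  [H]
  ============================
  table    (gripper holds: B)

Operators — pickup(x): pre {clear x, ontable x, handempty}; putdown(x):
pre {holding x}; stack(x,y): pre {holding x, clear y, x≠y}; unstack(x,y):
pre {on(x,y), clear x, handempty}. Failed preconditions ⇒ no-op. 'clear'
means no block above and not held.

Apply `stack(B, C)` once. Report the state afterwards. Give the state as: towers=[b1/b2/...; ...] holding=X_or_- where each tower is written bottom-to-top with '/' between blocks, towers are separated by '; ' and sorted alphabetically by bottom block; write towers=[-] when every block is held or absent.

towers=[C/B; D; E; F/A; G; H] holding=-

before: towers=[C; D; E; F/A; G; H] holding=B
pre[stack(B, C)]: holding(B) yes, clear(C) yes, B≠C yes
all met → apply stack(B, C)
after:  towers=[C/B; D; E; F/A; G; H] holding=-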